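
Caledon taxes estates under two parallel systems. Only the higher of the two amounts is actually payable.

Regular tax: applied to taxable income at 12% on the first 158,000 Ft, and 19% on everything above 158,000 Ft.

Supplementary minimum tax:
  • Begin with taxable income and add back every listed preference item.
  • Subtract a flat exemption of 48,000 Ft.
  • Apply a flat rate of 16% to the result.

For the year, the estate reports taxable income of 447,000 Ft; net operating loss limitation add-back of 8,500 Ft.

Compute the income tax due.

73,870 Ft

Regular tax:
  158,000 Ft × 12% = 18,960 Ft
  289,000 Ft × 19% = 54,910 Ft
  → 73,870 Ft

Supplementary minimum tax:
  Adjusted income: 447,000 Ft + 8,500 Ft = 455,500 Ft
  Less exemption 48,000 Ft → base 407,500 Ft
  407,500 Ft × 16% = 65,200 Ft

73,870 Ft > 65,200 Ft, so the regular tax governs.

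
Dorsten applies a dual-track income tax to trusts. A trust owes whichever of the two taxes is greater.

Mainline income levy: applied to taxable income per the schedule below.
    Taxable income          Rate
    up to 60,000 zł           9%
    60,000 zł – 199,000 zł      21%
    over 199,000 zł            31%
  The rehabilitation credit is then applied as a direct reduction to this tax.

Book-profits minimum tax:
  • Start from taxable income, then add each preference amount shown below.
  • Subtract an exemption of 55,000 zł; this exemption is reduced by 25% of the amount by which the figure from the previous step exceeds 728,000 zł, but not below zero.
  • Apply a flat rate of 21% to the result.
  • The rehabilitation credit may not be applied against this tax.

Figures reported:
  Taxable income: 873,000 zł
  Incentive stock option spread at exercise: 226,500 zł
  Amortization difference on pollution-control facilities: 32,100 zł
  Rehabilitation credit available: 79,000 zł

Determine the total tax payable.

237,636 zł

Mainline income levy:
  60,000 zł × 9% = 5,400 zł
  139,000 zł × 21% = 29,190 zł
  674,000 zł × 31% = 208,940 zł
  → 243,530 zł
  Less rehabilitation credit 79,000 zł → 164,530 zł

Book-profits minimum tax:
  Adjusted income: 873,000 zł + 226,500 zł + 32,100 zł = 1,131,600 zł
  Exemption: 25% × (1,131,600 zł − 728,000 zł) = 100,900 zł ≥ 55,000 zł, so the exemption is fully phased out
  Base: 1,131,600 zł − 0 zł = 1,131,600 zł
  1,131,600 zł × 21% = 237,636 zł

237,636 zł > 164,530 zł, so the book-profits minimum tax is the binding amount.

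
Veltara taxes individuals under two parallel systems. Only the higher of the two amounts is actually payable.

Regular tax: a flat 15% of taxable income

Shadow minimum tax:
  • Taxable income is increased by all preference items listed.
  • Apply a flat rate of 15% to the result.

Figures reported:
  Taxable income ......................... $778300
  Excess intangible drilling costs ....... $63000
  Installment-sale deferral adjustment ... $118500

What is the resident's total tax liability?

Regular tax:
  $778300 × 15% = $116745

Shadow minimum tax:
  Adjusted income: $778300 + $63000 + $118500 = $959800
  $959800 × 15% = $143970

$143970 > $116745, so the shadow minimum tax is the binding amount.

$143970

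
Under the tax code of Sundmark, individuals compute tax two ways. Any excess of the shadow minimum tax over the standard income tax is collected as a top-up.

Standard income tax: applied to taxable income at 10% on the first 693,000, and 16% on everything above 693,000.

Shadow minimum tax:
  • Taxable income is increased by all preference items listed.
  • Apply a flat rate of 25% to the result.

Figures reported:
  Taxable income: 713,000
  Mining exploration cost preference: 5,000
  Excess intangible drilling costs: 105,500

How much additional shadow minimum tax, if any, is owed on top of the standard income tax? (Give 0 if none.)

133,375

Shadow minimum tax:
  Adjusted income: 713,000 + 5,000 + 105,500 = 823,500
  823,500 × 25% = 205,875

Standard income tax:
  693,000 × 10% = 69,300
  20,000 × 16% = 3,200
  → 72,500

Excess of shadow minimum tax over standard income tax: 205,875 − 72,500 = 133,375.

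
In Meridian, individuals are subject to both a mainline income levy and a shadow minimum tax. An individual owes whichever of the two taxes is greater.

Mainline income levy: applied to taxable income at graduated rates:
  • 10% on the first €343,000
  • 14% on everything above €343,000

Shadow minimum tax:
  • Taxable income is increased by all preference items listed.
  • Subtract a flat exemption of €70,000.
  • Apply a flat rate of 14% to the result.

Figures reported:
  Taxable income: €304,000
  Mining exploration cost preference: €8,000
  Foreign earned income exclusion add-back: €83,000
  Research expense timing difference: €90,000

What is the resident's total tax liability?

€58,100

Shadow minimum tax:
  Adjusted income: €304,000 + €8,000 + €83,000 + €90,000 = €485,000
  Less exemption €70,000 → base €415,000
  €415,000 × 14% = €58,100

Mainline income levy:
  €304,000 × 10% = €30,400

€58,100 > €30,400, so the shadow minimum tax is the binding amount.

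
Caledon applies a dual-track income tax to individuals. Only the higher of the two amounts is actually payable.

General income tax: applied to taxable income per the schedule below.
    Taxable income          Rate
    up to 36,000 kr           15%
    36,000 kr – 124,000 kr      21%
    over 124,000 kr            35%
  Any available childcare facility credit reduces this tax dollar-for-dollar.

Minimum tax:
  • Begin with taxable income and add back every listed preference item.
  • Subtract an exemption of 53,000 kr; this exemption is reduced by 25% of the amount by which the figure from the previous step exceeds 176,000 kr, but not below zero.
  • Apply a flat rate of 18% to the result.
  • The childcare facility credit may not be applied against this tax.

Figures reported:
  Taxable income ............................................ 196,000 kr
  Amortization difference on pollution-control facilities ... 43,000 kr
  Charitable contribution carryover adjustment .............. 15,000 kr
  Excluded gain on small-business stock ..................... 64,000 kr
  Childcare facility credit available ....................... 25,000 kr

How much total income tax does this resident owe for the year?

54,090 kr

Minimum tax:
  Adjusted income: 196,000 kr + 43,000 kr + 15,000 kr + 64,000 kr = 318,000 kr
  Exemption: 53,000 kr − 25% × (318,000 kr − 176,000 kr) = 53,000 kr − 35,500 kr = 17,500 kr
  Base: 318,000 kr − 17,500 kr = 300,500 kr
  300,500 kr × 18% = 54,090 kr

General income tax:
  36,000 kr × 15% = 5,400 kr
  88,000 kr × 21% = 18,480 kr
  72,000 kr × 35% = 25,200 kr
  → 49,080 kr
  Less childcare facility credit 25,000 kr → 24,080 kr

54,090 kr > 24,080 kr, so the minimum tax is the binding amount.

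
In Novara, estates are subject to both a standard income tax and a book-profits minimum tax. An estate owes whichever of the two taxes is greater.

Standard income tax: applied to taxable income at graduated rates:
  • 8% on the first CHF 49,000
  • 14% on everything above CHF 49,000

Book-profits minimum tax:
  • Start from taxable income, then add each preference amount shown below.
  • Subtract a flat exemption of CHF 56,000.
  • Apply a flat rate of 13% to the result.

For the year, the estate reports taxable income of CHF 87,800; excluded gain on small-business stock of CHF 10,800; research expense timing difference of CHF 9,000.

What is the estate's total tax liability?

Standard income tax:
  CHF 49,000 × 8% = CHF 3,920
  CHF 38,800 × 14% = CHF 5,432
  → CHF 9,352

Book-profits minimum tax:
  Adjusted income: CHF 87,800 + CHF 10,800 + CHF 9,000 = CHF 107,600
  Less exemption CHF 56,000 → base CHF 51,600
  CHF 51,600 × 13% = CHF 6,708

CHF 9,352 > CHF 6,708, so the standard income tax governs.

CHF 9,352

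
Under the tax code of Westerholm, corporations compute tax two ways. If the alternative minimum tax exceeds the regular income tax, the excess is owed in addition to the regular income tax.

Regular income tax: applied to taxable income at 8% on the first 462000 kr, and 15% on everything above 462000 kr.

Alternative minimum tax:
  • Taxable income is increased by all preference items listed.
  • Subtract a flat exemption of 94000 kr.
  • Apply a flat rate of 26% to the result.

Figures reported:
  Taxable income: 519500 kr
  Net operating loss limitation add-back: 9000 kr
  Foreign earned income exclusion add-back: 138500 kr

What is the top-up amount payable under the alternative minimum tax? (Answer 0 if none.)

103395 kr

Alternative minimum tax:
  Adjusted income: 519500 kr + 9000 kr + 138500 kr = 667000 kr
  Less exemption 94000 kr → base 573000 kr
  573000 kr × 26% = 148980 kr

Regular income tax:
  462000 kr × 8% = 36960 kr
  57500 kr × 15% = 8625 kr
  → 45585 kr

Excess of alternative minimum tax over regular income tax: 148980 kr − 45585 kr = 103395 kr.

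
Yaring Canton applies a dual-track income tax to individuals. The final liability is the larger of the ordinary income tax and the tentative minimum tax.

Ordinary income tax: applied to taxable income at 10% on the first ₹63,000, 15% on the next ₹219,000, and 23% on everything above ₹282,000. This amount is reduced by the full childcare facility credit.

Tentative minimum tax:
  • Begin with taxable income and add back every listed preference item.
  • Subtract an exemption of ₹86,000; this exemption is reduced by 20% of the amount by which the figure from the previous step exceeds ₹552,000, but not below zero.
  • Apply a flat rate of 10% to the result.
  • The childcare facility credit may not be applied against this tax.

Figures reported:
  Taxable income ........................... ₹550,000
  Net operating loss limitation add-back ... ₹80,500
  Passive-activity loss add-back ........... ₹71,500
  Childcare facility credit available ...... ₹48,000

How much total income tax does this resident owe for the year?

Ordinary income tax:
  ₹63,000 × 10% = ₹6,300
  ₹219,000 × 15% = ₹32,850
  ₹268,000 × 23% = ₹61,640
  → ₹100,790
  Less childcare facility credit ₹48,000 → ₹52,790

Tentative minimum tax:
  Adjusted income: ₹550,000 + ₹80,500 + ₹71,500 = ₹702,000
  Exemption: ₹86,000 − 20% × (₹702,000 − ₹552,000) = ₹86,000 − ₹30,000 = ₹56,000
  Base: ₹702,000 − ₹56,000 = ₹646,000
  ₹646,000 × 10% = ₹64,600

₹64,600 > ₹52,790, so the tentative minimum tax is the binding amount.

₹64,600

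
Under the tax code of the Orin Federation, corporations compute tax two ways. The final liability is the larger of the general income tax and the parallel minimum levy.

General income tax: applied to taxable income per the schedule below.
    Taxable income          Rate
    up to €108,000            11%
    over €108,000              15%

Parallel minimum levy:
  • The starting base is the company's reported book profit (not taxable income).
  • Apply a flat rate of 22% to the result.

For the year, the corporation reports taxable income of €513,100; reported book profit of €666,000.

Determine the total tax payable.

General income tax:
  €108,000 × 11% = €11,880
  €405,100 × 15% = €60,765
  → €72,645

Parallel minimum levy:
  Base (reported book profit): €666,000
  €666,000 × 22% = €146,520

€146,520 > €72,645, so the parallel minimum levy is the binding amount.

€146,520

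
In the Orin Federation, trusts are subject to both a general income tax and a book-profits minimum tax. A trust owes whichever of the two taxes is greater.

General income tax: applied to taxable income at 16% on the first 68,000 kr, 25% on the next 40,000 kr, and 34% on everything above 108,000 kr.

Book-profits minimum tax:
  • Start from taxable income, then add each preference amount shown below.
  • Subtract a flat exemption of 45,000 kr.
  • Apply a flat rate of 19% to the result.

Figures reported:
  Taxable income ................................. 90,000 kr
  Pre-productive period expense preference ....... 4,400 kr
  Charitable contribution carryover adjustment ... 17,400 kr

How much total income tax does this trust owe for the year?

16,380 kr

Book-profits minimum tax:
  Adjusted income: 90,000 kr + 4,400 kr + 17,400 kr = 111,800 kr
  Less exemption 45,000 kr → base 66,800 kr
  66,800 kr × 19% = 12,692 kr

General income tax:
  68,000 kr × 16% = 10,880 kr
  22,000 kr × 25% = 5,500 kr
  → 16,380 kr

16,380 kr > 12,692 kr, so the general income tax governs.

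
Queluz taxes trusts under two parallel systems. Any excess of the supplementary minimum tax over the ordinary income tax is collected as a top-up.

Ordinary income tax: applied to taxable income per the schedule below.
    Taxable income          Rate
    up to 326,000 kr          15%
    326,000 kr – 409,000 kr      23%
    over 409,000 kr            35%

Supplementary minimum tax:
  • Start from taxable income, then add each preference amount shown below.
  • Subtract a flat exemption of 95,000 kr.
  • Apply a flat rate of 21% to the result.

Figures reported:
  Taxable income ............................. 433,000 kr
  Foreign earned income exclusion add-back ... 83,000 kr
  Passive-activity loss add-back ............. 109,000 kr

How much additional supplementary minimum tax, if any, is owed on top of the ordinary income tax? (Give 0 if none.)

34,910 kr

Supplementary minimum tax:
  Adjusted income: 433,000 kr + 83,000 kr + 109,000 kr = 625,000 kr
  Less exemption 95,000 kr → base 530,000 kr
  530,000 kr × 21% = 111,300 kr

Ordinary income tax:
  326,000 kr × 15% = 48,900 kr
  83,000 kr × 23% = 19,090 kr
  24,000 kr × 35% = 8,400 kr
  → 76,390 kr

Excess of supplementary minimum tax over ordinary income tax: 111,300 kr − 76,390 kr = 34,910 kr.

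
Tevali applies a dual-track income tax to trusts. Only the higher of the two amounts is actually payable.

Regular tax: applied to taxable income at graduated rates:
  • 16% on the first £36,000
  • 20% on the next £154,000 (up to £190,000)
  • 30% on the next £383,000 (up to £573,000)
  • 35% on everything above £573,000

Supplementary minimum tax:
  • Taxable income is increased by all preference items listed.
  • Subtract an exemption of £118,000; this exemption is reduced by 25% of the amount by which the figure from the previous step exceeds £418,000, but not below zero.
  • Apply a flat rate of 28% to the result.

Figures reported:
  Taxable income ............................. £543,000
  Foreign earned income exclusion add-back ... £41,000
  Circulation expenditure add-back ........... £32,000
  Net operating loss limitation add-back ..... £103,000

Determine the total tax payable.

Supplementary minimum tax:
  Adjusted income: £543,000 + £41,000 + £32,000 + £103,000 = £719,000
  Exemption: £118,000 − 25% × (£719,000 − £418,000) = £118,000 − £75,250 = £42,750
  Base: £719,000 − £42,750 = £676,250
  £676,250 × 28% = £189,350

Regular tax:
  £36,000 × 16% = £5,760
  £154,000 × 20% = £30,800
  £353,000 × 30% = £105,900
  → £142,460

£189,350 > £142,460, so the supplementary minimum tax is the binding amount.

£189,350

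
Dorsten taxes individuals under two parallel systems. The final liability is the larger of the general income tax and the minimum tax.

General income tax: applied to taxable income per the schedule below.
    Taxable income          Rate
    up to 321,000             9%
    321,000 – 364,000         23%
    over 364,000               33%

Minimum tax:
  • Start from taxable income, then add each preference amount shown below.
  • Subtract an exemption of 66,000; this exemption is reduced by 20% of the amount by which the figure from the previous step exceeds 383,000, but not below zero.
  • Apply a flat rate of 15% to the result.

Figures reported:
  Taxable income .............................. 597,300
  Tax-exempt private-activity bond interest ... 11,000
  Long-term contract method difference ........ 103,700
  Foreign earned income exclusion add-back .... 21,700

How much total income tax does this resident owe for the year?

Minimum tax:
  Adjusted income: 597,300 + 11,000 + 103,700 + 21,700 = 733,700
  Exemption: 20% × (733,700 − 383,000) = 70,140 ≥ 66,000, so the exemption is fully phased out
  Base: 733,700 − 0 = 733,700
  733,700 × 15% = 110,055

General income tax:
  321,000 × 9% = 28,890
  43,000 × 23% = 9,890
  233,300 × 33% = 76,989
  → 115,769

115,769 > 110,055, so the general income tax governs.

115,769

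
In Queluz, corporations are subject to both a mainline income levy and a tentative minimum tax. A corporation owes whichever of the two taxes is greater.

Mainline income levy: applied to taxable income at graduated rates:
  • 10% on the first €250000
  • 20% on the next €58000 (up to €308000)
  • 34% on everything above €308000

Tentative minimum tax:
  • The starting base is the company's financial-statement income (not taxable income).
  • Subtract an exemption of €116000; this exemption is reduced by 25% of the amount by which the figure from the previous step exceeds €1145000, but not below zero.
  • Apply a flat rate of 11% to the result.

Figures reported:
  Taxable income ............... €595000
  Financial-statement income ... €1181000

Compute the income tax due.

Tentative minimum tax:
  Base (financial-statement income): €1181000
  Exemption: €116000 − 25% × (€1181000 − €1145000) = €116000 − €9000 = €107000
  Base: €1181000 − €107000 = €1074000
  €1074000 × 11% = €118140

Mainline income levy:
  €250000 × 10% = €25000
  €58000 × 20% = €11600
  €287000 × 34% = €97580
  → €134180

€134180 > €118140, so the mainline income levy governs.

€134180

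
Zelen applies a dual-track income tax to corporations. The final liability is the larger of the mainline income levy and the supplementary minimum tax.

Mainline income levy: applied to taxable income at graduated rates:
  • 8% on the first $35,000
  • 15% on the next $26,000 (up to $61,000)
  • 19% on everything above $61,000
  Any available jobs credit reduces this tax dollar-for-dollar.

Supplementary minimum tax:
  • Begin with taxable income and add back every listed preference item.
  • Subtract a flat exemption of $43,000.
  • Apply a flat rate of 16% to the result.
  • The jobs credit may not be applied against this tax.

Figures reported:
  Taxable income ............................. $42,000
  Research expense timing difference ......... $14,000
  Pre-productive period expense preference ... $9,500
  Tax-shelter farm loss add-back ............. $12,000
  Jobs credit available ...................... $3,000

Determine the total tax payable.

$5,520

Mainline income levy:
  $35,000 × 8% = $2,800
  $7,000 × 15% = $1,050
  → $3,850
  Less jobs credit $3,000 → $850

Supplementary minimum tax:
  Adjusted income: $42,000 + $14,000 + $9,500 + $12,000 = $77,500
  Less exemption $43,000 → base $34,500
  $34,500 × 16% = $5,520

$5,520 > $850, so the supplementary minimum tax is the binding amount.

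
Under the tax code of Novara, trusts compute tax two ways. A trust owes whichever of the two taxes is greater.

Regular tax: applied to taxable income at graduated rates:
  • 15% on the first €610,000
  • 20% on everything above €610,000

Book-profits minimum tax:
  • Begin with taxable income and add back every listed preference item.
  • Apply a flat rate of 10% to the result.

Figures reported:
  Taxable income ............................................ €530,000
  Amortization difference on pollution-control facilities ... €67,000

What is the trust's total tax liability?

€79,500

Regular tax:
  €530,000 × 15% = €79,500

Book-profits minimum tax:
  Adjusted income: €530,000 + €67,000 = €597,000
  €597,000 × 10% = €59,700

€79,500 > €59,700, so the regular tax governs.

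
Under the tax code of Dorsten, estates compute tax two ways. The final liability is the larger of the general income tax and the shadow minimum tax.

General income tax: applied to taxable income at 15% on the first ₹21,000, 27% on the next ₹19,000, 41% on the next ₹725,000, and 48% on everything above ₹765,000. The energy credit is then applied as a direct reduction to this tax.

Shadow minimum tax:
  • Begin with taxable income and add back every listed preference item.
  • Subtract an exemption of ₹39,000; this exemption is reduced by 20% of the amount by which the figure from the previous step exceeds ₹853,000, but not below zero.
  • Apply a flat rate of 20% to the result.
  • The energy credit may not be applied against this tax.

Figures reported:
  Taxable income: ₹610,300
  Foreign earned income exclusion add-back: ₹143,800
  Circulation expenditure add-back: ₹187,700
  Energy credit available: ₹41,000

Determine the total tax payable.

Shadow minimum tax:
  Adjusted income: ₹610,300 + ₹143,800 + ₹187,700 = ₹941,800
  Exemption: ₹39,000 − 20% × (₹941,800 − ₹853,000) = ₹39,000 − ₹17,760 = ₹21,240
  Base: ₹941,800 − ₹21,240 = ₹920,560
  ₹920,560 × 20% = ₹184,112

General income tax:
  ₹21,000 × 15% = ₹3,150
  ₹19,000 × 27% = ₹5,130
  ₹570,300 × 41% = ₹233,823
  → ₹242,103
  Less energy credit ₹41,000 → ₹201,103

₹201,103 > ₹184,112, so the general income tax governs.

₹201,103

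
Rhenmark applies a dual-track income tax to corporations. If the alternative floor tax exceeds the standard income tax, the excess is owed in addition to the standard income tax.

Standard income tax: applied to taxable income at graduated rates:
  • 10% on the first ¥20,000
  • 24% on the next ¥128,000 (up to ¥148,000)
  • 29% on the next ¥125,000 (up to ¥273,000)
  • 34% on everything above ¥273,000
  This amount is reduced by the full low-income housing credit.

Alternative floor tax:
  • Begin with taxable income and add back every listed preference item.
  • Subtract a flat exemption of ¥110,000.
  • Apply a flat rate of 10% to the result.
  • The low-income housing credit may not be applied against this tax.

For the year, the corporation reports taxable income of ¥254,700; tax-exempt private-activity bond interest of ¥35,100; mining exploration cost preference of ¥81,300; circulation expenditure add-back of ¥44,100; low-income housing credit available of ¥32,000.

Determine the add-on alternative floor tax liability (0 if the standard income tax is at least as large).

¥0

Alternative floor tax:
  Adjusted income: ¥254,700 + ¥35,100 + ¥81,300 + ¥44,100 = ¥415,200
  Less exemption ¥110,000 → base ¥305,200
  ¥305,200 × 10% = ¥30,520

Standard income tax:
  ¥20,000 × 10% = ¥2,000
  ¥128,000 × 24% = ¥30,720
  ¥106,700 × 29% = ¥30,943
  → ¥63,663
  Less low-income housing credit ¥32,000 → ¥31,663

¥30,520 ≤ ¥31,663, so no add-on is due.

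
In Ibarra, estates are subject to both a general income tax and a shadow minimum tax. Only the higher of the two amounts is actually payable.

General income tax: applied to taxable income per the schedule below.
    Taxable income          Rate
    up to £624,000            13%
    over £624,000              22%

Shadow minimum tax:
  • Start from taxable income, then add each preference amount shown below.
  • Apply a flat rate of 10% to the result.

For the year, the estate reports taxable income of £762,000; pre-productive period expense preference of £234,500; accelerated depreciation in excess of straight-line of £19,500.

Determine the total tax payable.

Shadow minimum tax:
  Adjusted income: £762,000 + £234,500 + £19,500 = £1,016,000
  £1,016,000 × 10% = £101,600

General income tax:
  £624,000 × 13% = £81,120
  £138,000 × 22% = £30,360
  → £111,480

£111,480 > £101,600, so the general income tax governs.

£111,480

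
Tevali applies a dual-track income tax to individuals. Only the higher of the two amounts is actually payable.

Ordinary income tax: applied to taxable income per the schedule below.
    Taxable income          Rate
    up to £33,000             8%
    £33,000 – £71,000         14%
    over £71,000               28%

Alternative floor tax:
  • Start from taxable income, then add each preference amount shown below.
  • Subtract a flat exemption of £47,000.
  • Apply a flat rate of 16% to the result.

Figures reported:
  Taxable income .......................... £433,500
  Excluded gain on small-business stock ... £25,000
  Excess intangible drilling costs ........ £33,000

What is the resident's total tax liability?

Ordinary income tax:
  £33,000 × 8% = £2,640
  £38,000 × 14% = £5,320
  £362,500 × 28% = £101,500
  → £109,460

Alternative floor tax:
  Adjusted income: £433,500 + £25,000 + £33,000 = £491,500
  Less exemption £47,000 → base £444,500
  £444,500 × 16% = £71,120

£109,460 > £71,120, so the ordinary income tax governs.

£109,460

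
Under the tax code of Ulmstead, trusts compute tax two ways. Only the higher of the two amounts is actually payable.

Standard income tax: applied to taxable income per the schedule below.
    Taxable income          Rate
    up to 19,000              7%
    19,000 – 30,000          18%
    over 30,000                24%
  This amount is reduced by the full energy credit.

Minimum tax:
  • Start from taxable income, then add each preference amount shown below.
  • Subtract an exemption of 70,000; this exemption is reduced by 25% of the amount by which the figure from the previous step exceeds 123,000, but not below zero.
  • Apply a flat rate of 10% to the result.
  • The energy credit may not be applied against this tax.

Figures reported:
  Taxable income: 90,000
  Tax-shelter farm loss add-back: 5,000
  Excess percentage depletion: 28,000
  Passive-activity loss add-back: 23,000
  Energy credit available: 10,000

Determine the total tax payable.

Minimum tax:
  Adjusted income: 90,000 + 5,000 + 28,000 + 23,000 = 146,000
  Exemption: 70,000 − 25% × (146,000 − 123,000) = 70,000 − 5,750 = 64,250
  Base: 146,000 − 64,250 = 81,750
  81,750 × 10% = 8,175

Standard income tax:
  19,000 × 7% = 1,330
  11,000 × 18% = 1,980
  60,000 × 24% = 14,400
  → 17,710
  Less energy credit 10,000 → 7,710

8,175 > 7,710, so the minimum tax is the binding amount.

8,175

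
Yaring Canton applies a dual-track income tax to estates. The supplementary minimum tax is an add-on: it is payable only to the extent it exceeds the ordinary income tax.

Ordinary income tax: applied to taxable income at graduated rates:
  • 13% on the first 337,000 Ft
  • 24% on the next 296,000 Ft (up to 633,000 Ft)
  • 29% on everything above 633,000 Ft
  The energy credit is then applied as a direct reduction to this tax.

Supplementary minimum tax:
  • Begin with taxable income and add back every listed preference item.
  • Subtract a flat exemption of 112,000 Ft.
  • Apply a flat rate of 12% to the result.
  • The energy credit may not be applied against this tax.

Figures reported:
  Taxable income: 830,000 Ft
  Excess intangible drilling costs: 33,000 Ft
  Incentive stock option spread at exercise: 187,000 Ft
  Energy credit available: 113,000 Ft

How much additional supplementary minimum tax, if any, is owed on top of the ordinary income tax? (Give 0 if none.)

Ordinary income tax:
  337,000 Ft × 13% = 43,810 Ft
  296,000 Ft × 24% = 71,040 Ft
  197,000 Ft × 29% = 57,130 Ft
  → 171,980 Ft
  Less energy credit 113,000 Ft → 58,980 Ft

Supplementary minimum tax:
  Adjusted income: 830,000 Ft + 33,000 Ft + 187,000 Ft = 1,050,000 Ft
  Less exemption 112,000 Ft → base 938,000 Ft
  938,000 Ft × 12% = 112,560 Ft

Excess of supplementary minimum tax over ordinary income tax: 112,560 Ft − 58,980 Ft = 53,580 Ft.

53,580 Ft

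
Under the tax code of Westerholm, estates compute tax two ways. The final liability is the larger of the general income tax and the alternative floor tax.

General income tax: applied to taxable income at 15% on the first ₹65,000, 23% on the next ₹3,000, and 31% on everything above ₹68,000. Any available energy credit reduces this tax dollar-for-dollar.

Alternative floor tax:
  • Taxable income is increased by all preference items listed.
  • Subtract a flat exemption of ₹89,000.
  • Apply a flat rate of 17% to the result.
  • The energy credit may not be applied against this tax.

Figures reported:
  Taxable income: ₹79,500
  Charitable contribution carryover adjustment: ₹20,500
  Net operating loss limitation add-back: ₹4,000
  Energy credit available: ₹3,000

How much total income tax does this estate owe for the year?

₹11,005

General income tax:
  ₹65,000 × 15% = ₹9,750
  ₹3,000 × 23% = ₹690
  ₹11,500 × 31% = ₹3,565
  → ₹14,005
  Less energy credit ₹3,000 → ₹11,005

Alternative floor tax:
  Adjusted income: ₹79,500 + ₹20,500 + ₹4,000 = ₹104,000
  Less exemption ₹89,000 → base ₹15,000
  ₹15,000 × 17% = ₹2,550

₹11,005 > ₹2,550, so the general income tax governs.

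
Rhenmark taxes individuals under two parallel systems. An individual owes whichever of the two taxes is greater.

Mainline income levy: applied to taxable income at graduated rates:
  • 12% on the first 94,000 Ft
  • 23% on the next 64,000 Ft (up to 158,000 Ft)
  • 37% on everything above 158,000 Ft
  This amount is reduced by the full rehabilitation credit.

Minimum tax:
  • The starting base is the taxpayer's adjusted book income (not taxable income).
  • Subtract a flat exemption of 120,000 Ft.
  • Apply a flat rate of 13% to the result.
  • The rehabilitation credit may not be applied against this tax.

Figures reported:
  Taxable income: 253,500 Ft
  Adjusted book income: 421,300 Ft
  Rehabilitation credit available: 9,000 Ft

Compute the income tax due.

Minimum tax:
  Base (adjusted book income): 421,300 Ft
  Less exemption 120,000 Ft → base 301,300 Ft
  301,300 Ft × 13% = 39,169 Ft

Mainline income levy:
  94,000 Ft × 12% = 11,280 Ft
  64,000 Ft × 23% = 14,720 Ft
  95,500 Ft × 37% = 35,335 Ft
  → 61,335 Ft
  Less rehabilitation credit 9,000 Ft → 52,335 Ft

52,335 Ft > 39,169 Ft, so the mainline income levy governs.

52,335 Ft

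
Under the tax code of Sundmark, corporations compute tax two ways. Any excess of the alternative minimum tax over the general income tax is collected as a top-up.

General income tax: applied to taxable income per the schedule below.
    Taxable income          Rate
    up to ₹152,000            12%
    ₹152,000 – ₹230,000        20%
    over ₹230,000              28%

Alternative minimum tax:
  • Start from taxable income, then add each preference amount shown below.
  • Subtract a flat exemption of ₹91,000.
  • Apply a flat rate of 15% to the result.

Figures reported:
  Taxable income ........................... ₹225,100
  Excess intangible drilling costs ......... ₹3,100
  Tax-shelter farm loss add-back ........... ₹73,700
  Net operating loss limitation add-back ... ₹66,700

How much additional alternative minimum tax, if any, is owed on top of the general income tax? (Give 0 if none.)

Alternative minimum tax:
  Adjusted income: ₹225,100 + ₹3,100 + ₹73,700 + ₹66,700 = ₹368,600
  Less exemption ₹91,000 → base ₹277,600
  ₹277,600 × 15% = ₹41,640

General income tax:
  ₹152,000 × 12% = ₹18,240
  ₹73,100 × 20% = ₹14,620
  → ₹32,860

Excess of alternative minimum tax over general income tax: ₹41,640 − ₹32,860 = ₹8,780.

₹8,780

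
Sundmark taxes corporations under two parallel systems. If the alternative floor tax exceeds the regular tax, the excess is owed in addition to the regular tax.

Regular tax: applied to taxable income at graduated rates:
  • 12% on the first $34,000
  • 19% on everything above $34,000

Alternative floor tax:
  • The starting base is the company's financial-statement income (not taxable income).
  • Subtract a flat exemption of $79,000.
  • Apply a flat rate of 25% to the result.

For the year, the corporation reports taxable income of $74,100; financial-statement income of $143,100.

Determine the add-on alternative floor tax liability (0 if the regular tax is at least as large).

$4,326

Alternative floor tax:
  Base (financial-statement income): $143,100
  Less exemption $79,000 → base $64,100
  $64,100 × 25% = $16,025

Regular tax:
  $34,000 × 12% = $4,080
  $40,100 × 19% = $7,619
  → $11,699

Excess of alternative floor tax over regular tax: $16,025 − $11,699 = $4,326.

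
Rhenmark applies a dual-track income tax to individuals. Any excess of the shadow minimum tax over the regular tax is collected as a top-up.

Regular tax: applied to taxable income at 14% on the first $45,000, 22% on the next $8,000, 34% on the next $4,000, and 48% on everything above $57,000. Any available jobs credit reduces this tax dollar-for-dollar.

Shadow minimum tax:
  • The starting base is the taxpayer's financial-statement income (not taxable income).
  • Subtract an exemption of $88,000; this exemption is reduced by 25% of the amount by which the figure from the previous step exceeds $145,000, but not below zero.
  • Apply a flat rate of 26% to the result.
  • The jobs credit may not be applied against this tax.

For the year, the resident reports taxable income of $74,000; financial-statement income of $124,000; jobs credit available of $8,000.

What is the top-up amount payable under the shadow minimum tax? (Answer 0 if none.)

Shadow minimum tax:
  Base (financial-statement income): $124,000
  Exemption: $124,000 ≤ $145,000, so full $88,000 applies
  Base: $124,000 − $88,000 = $36,000
  $36,000 × 26% = $9,360

Regular tax:
  $45,000 × 14% = $6,300
  $8,000 × 22% = $1,760
  $4,000 × 34% = $1,360
  $17,000 × 48% = $8,160
  → $17,580
  Less jobs credit $8,000 → $9,580

$9,360 ≤ $9,580, so no add-on is due.

$0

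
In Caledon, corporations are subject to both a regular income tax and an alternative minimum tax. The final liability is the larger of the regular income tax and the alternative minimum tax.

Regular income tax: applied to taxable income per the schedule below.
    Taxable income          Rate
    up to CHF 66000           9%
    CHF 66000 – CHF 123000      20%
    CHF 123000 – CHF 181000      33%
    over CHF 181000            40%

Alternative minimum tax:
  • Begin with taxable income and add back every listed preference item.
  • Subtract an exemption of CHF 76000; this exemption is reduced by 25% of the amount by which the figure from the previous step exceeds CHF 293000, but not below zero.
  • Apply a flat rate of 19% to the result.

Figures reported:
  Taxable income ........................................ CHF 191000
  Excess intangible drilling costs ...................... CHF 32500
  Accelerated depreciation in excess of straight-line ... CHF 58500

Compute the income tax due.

CHF 40480

Alternative minimum tax:
  Adjusted income: CHF 191000 + CHF 32500 + CHF 58500 = CHF 282000
  Exemption: CHF 282000 ≤ CHF 293000, so full CHF 76000 applies
  Base: CHF 282000 − CHF 76000 = CHF 206000
  CHF 206000 × 19% = CHF 39140

Regular income tax:
  CHF 66000 × 9% = CHF 5940
  CHF 57000 × 20% = CHF 11400
  CHF 58000 × 33% = CHF 19140
  CHF 10000 × 40% = CHF 4000
  → CHF 40480

CHF 40480 > CHF 39140, so the regular income tax governs.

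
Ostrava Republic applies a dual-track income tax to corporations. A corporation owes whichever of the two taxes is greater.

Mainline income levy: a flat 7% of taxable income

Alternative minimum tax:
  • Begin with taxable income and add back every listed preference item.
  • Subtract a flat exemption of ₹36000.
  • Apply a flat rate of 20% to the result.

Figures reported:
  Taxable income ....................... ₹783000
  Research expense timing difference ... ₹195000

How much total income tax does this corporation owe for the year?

Alternative minimum tax:
  Adjusted income: ₹783000 + ₹195000 = ₹978000
  Less exemption ₹36000 → base ₹942000
  ₹942000 × 20% = ₹188400

Mainline income levy:
  ₹783000 × 7% = ₹54810

₹188400 > ₹54810, so the alternative minimum tax is the binding amount.

₹188400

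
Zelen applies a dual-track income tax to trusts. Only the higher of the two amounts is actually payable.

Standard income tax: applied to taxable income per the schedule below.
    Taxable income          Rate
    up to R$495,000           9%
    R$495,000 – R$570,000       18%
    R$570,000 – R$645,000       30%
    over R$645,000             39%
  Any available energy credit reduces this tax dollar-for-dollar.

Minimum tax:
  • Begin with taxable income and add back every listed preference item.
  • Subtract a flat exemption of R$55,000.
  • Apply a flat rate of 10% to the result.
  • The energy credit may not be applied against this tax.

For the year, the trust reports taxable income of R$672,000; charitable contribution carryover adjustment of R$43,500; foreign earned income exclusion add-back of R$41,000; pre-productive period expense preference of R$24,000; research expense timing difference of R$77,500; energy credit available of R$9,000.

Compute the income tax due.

R$82,080

Minimum tax:
  Adjusted income: R$672,000 + R$43,500 + R$41,000 + R$24,000 + R$77,500 = R$858,000
  Less exemption R$55,000 → base R$803,000
  R$803,000 × 10% = R$80,300

Standard income tax:
  R$495,000 × 9% = R$44,550
  R$75,000 × 18% = R$13,500
  R$75,000 × 30% = R$22,500
  R$27,000 × 39% = R$10,530
  → R$91,080
  Less energy credit R$9,000 → R$82,080

R$82,080 > R$80,300, so the standard income tax governs.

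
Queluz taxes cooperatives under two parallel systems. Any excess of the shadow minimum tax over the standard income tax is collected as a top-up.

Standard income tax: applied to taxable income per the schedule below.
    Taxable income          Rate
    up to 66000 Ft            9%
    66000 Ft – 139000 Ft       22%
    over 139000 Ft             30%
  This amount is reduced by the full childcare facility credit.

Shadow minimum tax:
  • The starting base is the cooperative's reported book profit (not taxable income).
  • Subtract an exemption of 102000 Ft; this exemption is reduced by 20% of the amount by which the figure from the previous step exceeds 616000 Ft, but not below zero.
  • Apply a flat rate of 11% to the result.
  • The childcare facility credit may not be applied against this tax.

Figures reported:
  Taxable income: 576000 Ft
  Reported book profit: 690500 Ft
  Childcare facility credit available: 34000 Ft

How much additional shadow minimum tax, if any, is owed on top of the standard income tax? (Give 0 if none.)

Standard income tax:
  66000 Ft × 9% = 5940 Ft
  73000 Ft × 22% = 16060 Ft
  437000 Ft × 30% = 131100 Ft
  → 153100 Ft
  Less childcare facility credit 34000 Ft → 119100 Ft

Shadow minimum tax:
  Base (reported book profit): 690500 Ft
  Exemption: 102000 Ft − 20% × (690500 Ft − 616000 Ft) = 102000 Ft − 14900 Ft = 87100 Ft
  Base: 690500 Ft − 87100 Ft = 603400 Ft
  603400 Ft × 11% = 66374 Ft

66374 Ft ≤ 119100 Ft, so no add-on is due.

0 Ft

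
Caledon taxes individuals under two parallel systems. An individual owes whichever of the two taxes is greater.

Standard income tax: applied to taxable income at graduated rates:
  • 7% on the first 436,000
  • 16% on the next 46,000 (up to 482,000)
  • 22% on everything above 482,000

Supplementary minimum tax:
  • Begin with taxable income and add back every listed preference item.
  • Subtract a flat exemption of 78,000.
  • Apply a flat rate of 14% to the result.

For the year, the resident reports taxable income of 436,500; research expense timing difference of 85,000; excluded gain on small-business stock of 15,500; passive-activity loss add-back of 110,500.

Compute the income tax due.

79,730

Supplementary minimum tax:
  Adjusted income: 436,500 + 85,000 + 15,500 + 110,500 = 647,500
  Less exemption 78,000 → base 569,500
  569,500 × 14% = 79,730

Standard income tax:
  436,000 × 7% = 30,520
  500 × 16% = 80
  → 30,600

79,730 > 30,600, so the supplementary minimum tax is the binding amount.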